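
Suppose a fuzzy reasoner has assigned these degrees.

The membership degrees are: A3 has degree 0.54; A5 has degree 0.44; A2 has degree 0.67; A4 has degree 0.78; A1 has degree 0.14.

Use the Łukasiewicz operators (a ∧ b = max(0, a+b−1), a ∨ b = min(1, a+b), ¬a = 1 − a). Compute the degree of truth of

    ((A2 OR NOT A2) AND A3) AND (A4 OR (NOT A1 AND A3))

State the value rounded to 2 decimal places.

NOT A2 = 1 − 0.67 = 0.33
A2 OR NOT A2 = min(1, a+b) on (0.67, 0.33) = 1.00
(A2 OR NOT A2) AND A3 = max(0, a+b−1) on (1.00, 0.54) = 0.54
NOT A1 = 1 − 0.14 = 0.86
NOT A1 AND A3 = max(0, a+b−1) on (0.86, 0.54) = 0.40
A4 OR (NOT A1 AND A3) = min(1, a+b) on (0.78, 0.40) = 1.00
((A2 OR NOT A2) AND A3) AND (A4 OR (NOT A1 AND A3)) = max(0, a+b−1) on (0.54, 1.00) = 0.54

0.54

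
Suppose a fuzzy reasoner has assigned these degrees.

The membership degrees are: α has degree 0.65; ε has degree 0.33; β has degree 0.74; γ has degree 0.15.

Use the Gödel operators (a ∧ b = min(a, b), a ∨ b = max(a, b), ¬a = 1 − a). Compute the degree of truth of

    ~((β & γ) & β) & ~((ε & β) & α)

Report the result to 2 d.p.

β & γ = min(a, b) on (0.74, 0.15) = 0.15
(β & γ) & β = min(a, b) on (0.15, 0.74) = 0.15
~((β & γ) & β) = 1 − 0.15 = 0.85
ε & β = min(a, b) on (0.33, 0.74) = 0.33
(ε & β) & α = min(a, b) on (0.33, 0.65) = 0.33
~((ε & β) & α) = 1 − 0.33 = 0.67
~((β & γ) & β) & ~((ε & β) & α) = min(a, b) on (0.85, 0.67) = 0.67

0.67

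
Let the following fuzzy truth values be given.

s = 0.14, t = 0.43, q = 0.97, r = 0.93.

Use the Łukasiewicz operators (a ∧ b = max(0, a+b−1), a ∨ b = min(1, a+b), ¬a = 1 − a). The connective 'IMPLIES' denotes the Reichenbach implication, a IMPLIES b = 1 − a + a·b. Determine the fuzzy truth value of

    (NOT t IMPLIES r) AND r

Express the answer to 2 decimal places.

NOT t = 1 − 0.43 = 0.57
NOT t IMPLIES r  [Reichenbach: 1 − a + a·b] with a=0.57, b=0.93 → 0.96
(NOT t IMPLIES r) AND r = max(0, a+b−1) on (0.96, 0.93) = 0.89

0.89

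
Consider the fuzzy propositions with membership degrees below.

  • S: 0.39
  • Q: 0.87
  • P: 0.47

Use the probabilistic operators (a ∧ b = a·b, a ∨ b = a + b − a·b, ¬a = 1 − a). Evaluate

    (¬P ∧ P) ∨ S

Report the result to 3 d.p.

¬P = 1 − 0.4700 = 0.5300
¬P ∧ P = a·b on (0.5300, 0.4700) = 0.2491
(¬P ∧ P) ∨ S = a + b − a·b on (0.2491, 0.3900) = 0.5420

0.542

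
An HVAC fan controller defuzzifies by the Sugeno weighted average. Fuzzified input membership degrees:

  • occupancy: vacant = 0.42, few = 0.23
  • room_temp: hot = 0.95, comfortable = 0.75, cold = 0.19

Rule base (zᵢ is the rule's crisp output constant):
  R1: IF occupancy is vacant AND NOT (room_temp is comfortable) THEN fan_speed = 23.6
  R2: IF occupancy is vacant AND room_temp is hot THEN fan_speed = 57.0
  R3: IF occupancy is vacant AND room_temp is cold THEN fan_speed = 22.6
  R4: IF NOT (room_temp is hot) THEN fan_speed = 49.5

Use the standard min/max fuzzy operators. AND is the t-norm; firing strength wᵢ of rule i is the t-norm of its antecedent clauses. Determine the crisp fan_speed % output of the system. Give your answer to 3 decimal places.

40.230

R1 (z=23.6): vacant=0.42, ¬comfortable=1−0.75=0.25; AND[min(a, b)] → w = 0.25
R2 (z=57.0): vacant=0.42, hot=0.95; AND[min(a, b)] → w = 0.42
R3 (z=22.6): vacant=0.42, cold=0.19; AND[min(a, b)] → w = 0.19
R4 (z=49.5): ¬hot=1−0.95=0.05 → w = 0.05
Weighted average = (0.25·23.6 + 0.42·57.0 + 0.19·22.6 + 0.05·49.5) / (0.25 + 0.42 + 0.19 + 0.05)
  = 36.6090 / 0.9100 = 40.230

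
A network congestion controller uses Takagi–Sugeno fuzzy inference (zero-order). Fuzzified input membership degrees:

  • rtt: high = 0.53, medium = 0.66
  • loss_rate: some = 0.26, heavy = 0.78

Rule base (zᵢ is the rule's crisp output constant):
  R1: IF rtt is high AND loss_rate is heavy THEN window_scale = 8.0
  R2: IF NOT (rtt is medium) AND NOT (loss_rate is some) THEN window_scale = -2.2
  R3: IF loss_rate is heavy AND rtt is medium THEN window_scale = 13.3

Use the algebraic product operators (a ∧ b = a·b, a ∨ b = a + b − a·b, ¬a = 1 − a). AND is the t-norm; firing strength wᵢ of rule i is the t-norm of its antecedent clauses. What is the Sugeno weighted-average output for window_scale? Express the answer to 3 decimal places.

R1 (z=8.0): high=0.53, heavy=0.78; AND[a·b] → w = 0.4134
R2 (z=-2.2): ¬medium=1−0.66=0.34, ¬some=1−0.26=0.74; AND[a·b] → w = 0.2516
R3 (z=13.3): heavy=0.78, medium=0.66; AND[a·b] → w = 0.5148
Weighted average = (0.4134·8.0 + 0.2516·-2.2 + 0.5148·13.3) / (0.4134 + 0.2516 + 0.5148)
  = 9.6005 / 1.1798 = 8.137

8.137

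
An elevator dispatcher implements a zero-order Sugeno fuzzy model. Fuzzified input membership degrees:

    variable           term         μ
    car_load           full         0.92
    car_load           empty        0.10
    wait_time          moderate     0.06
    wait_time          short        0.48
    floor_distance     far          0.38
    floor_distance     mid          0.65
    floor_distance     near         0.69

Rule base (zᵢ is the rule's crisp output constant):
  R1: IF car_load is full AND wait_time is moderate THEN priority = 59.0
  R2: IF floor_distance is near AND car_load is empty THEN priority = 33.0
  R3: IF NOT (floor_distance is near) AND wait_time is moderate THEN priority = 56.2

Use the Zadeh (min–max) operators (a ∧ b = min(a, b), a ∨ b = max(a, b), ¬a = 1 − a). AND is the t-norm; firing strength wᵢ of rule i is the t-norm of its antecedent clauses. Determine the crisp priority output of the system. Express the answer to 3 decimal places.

46.418

R1 (z=59.0): full=0.92, moderate=0.06; AND[min(a, b)] → w = 0.06
R2 (z=33.0): near=0.69, empty=0.10; AND[min(a, b)] → w = 0.10
R3 (z=56.2): ¬near=1−0.69=0.31, moderate=0.06; AND[min(a, b)] → w = 0.06
Weighted average = (0.06·59.0 + 0.10·33.0 + 0.06·56.2) / (0.06 + 0.10 + 0.06)
  = 10.2120 / 0.2200 = 46.418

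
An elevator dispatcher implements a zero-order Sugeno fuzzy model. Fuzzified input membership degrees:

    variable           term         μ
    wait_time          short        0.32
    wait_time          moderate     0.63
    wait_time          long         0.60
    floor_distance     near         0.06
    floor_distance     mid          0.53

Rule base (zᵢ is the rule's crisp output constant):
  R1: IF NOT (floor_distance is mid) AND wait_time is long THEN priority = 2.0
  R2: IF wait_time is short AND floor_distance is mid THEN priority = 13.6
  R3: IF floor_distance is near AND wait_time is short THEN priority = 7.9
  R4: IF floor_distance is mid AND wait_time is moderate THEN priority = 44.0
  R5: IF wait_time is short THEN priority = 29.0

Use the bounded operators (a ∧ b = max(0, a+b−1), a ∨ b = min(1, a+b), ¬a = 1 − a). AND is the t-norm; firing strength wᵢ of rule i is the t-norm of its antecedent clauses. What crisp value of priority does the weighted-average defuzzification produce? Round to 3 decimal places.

R1 (z=2.0): ¬mid=1−0.53=0.47, long=0.60; AND[max(0, a+b−1)] → w = 0.07
R2 (z=13.6): short=0.32, mid=0.53; AND[max(0, a+b−1)] → w = 0.00
R3 (z=7.9): near=0.06, short=0.32; AND[max(0, a+b−1)] → w = 0.00
R4 (z=44.0): mid=0.53, moderate=0.63; AND[max(0, a+b−1)] → w = 0.16
R5 (z=29.0): short=0.32 → w = 0.32
Weighted average = (0.07·2.0 + 0.00·13.6 + 0.00·7.9 + 0.16·44.0 + 0.32·29.0) / (0.07 + 0.00 + 0.00 + 0.16 + 0.32)
  = 16.4600 / 0.5500 = 29.927

29.927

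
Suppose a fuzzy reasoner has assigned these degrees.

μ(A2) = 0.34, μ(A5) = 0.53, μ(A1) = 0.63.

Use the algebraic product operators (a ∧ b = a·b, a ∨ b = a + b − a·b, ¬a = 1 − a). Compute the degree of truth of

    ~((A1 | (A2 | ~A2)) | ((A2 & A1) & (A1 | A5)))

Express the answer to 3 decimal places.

~A2 = 1 − 0.3400 = 0.6600
A2 | ~A2 = a + b − a·b on (0.3400, 0.6600) = 0.7756
A1 | (A2 | ~A2) = a + b − a·b on (0.6300, 0.7756) = 0.9170
A2 & A1 = a·b on (0.3400, 0.6300) = 0.2142
A1 | A5 = a + b − a·b on (0.6300, 0.5300) = 0.8261
(A2 & A1) & (A1 | A5) = a·b on (0.2142, 0.8261) = 0.1770
(A1 | (A2 | ~A2)) | ((A2 & A1) & (A1 | A5)) = a + b − a·b on (0.9170, 0.1770) = 0.9317
~((A1 | (A2 | ~A2)) | ((A2 & A1) & (A1 | A5))) = 1 − 0.9317 = 0.0683

0.068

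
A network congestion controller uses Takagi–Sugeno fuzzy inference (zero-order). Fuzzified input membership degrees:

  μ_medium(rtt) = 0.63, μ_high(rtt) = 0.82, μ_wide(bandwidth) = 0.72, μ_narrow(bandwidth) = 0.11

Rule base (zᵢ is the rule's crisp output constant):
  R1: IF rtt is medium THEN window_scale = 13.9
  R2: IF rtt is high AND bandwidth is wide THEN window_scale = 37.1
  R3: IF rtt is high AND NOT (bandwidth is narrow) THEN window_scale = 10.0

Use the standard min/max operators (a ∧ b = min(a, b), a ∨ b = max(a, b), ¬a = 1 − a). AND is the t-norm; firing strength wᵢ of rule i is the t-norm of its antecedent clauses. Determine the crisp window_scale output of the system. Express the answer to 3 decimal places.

R1 (z=13.9): medium=0.63 → w = 0.63
R2 (z=37.1): high=0.82, wide=0.72; AND[min(a, b)] → w = 0.72
R3 (z=10.0): high=0.82, ¬narrow=1−0.11=0.89; AND[min(a, b)] → w = 0.82
Weighted average = (0.63·13.9 + 0.72·37.1 + 0.82·10.0) / (0.63 + 0.72 + 0.82)
  = 43.6690 / 2.1700 = 20.124

20.124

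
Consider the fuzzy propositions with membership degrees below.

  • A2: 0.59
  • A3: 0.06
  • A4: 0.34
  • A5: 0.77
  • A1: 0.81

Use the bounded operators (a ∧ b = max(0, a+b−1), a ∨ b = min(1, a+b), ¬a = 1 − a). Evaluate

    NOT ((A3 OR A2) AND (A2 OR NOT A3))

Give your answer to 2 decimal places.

0.35

A3 OR A2 = min(1, a+b) on (0.06, 0.59) = 0.65
NOT A3 = 1 − 0.06 = 0.94
A2 OR NOT A3 = min(1, a+b) on (0.59, 0.94) = 1.00
(A3 OR A2) AND (A2 OR NOT A3) = max(0, a+b−1) on (0.65, 1.00) = 0.65
NOT ((A3 OR A2) AND (A2 OR NOT A3)) = 1 − 0.65 = 0.35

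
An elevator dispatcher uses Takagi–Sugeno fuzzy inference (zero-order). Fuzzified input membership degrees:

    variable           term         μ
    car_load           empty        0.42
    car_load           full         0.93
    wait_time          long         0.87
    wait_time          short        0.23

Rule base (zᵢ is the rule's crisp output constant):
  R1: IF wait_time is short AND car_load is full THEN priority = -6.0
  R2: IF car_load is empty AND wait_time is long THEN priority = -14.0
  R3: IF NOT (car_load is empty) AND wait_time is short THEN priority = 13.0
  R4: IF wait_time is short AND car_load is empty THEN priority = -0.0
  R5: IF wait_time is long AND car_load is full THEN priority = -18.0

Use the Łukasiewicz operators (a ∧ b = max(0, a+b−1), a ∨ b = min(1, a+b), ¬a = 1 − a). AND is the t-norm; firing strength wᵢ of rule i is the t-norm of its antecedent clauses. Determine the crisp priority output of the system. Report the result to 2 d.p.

-15.54

R1 (z=-6.0): short=0.23, full=0.93; AND[max(0, a+b−1)] → w = 0.16
R2 (z=-14.0): empty=0.42, long=0.87; AND[max(0, a+b−1)] → w = 0.29
R3 (z=13.0): ¬empty=1−0.42=0.58, short=0.23; AND[max(0, a+b−1)] → w = 0.00
R4 (z=-0.0): short=0.23, empty=0.42; AND[max(0, a+b−1)] → w = 0.00
R5 (z=-18.0): long=0.87, full=0.93; AND[max(0, a+b−1)] → w = 0.80
Weighted average = (0.16·-6.0 + 0.29·-14.0 + 0.00·13.0 + 0.00·-0.0 + 0.80·-18.0) / (0.16 + 0.29 + 0.00 + 0.00 + 0.80)
  = -19.4200 / 1.2500 = -15.54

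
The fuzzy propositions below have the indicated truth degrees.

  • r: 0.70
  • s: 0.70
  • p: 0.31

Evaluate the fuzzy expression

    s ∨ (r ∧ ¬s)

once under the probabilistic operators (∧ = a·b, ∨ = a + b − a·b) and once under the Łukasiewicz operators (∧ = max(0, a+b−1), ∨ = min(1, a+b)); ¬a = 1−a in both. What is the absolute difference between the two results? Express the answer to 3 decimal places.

0.063

Under probabilistic:
  ¬s = 1 − 0.7000 = 0.3000
  r ∧ ¬s = a·b on (0.7000, 0.3000) = 0.2100
  s ∨ (r ∧ ¬s) = a + b − a·b on (0.7000, 0.2100) = 0.7630
  → value = 0.7630
Under Łukasiewicz:
  ¬s = 1 − 0.70 = 0.30
  r ∧ ¬s = max(0, a+b−1) on (0.70, 0.30) = 0.00
  s ∨ (r ∧ ¬s) = min(1, a+b) on (0.70, 0.00) = 0.70
  → value = 0.7000
|0.7630 − 0.7000| = 0.063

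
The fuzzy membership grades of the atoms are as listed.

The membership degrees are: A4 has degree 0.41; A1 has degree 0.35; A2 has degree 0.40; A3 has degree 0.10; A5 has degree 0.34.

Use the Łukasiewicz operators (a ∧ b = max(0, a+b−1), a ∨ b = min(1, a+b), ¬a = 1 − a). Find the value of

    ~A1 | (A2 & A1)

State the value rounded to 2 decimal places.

~A1 = 1 − 0.35 = 0.65
A2 & A1 = max(0, a+b−1) on (0.40, 0.35) = 0.00
~A1 | (A2 & A1) = min(1, a+b) on (0.65, 0.00) = 0.65

0.65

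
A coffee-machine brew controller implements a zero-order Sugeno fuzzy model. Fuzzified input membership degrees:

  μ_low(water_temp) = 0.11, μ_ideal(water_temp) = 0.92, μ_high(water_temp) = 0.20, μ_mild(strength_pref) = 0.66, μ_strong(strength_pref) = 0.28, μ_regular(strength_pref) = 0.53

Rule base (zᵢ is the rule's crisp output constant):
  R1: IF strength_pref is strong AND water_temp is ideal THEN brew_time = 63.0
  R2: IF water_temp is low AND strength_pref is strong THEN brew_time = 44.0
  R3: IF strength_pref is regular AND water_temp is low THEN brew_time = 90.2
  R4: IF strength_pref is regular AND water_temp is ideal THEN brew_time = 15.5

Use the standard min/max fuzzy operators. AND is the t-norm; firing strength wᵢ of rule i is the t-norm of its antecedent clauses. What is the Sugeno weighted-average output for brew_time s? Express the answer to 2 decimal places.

39.43

R1 (z=63.0): strong=0.28, ideal=0.92; AND[min(a, b)] → w = 0.28
R2 (z=44.0): low=0.11, strong=0.28; AND[min(a, b)] → w = 0.11
R3 (z=90.2): regular=0.53, low=0.11; AND[min(a, b)] → w = 0.11
R4 (z=15.5): regular=0.53, ideal=0.92; AND[min(a, b)] → w = 0.53
Weighted average = (0.28·63.0 + 0.11·44.0 + 0.11·90.2 + 0.53·15.5) / (0.28 + 0.11 + 0.11 + 0.53)
  = 40.6170 / 1.0300 = 39.43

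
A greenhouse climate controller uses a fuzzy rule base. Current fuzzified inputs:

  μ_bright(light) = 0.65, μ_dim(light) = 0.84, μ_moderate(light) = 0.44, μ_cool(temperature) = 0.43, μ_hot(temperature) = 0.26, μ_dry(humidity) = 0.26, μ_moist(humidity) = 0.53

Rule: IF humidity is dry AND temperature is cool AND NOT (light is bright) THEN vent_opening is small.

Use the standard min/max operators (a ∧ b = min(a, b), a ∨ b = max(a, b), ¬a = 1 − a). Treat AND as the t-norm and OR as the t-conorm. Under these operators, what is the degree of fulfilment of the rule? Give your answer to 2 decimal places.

firing strength: dry=0.26, cool=0.43, ¬bright=1−0.65=0.35; AND[min(a, b)] → w = 0.26

0.26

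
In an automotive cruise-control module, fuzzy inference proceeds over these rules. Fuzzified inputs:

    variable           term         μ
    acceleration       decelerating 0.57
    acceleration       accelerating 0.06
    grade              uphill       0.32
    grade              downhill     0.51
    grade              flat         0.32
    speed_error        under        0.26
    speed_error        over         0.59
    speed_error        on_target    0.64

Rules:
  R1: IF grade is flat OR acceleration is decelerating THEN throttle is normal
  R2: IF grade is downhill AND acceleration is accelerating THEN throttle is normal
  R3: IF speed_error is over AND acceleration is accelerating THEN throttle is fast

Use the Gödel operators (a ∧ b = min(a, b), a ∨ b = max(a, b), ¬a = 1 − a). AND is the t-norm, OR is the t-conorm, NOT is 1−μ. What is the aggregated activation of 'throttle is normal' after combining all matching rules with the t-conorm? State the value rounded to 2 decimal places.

R1: flat=0.32, decelerating=0.57; OR[max(a, b)] → w = 0.57
R2: downhill=0.51, accelerating=0.06; AND[min(a, b)] → w = 0.06
R3: over=0.59, accelerating=0.06; AND[min(a, b)] → w = 0.06
Rules with consequent 'normal': {R1, R2} → strengths 0.57, 0.06
Aggregate via t-conorm [max(a, b)]: 0.57

0.57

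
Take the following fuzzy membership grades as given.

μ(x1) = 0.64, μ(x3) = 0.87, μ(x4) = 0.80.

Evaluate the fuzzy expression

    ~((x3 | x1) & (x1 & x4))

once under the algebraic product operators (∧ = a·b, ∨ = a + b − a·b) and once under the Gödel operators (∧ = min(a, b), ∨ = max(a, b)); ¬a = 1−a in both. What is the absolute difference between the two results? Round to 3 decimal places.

Under algebraic product:
  x3 | x1 = a + b − a·b on (0.8700, 0.6400) = 0.9532
  x1 & x4 = a·b on (0.6400, 0.8000) = 0.5120
  (x3 | x1) & (x1 & x4) = a·b on (0.9532, 0.5120) = 0.4880
  ~((x3 | x1) & (x1 & x4)) = 1 − 0.4880 = 0.5120
  → value = 0.5120
Under Gödel:
  x3 | x1 = max(a, b) on (0.87, 0.64) = 0.87
  x1 & x4 = min(a, b) on (0.64, 0.80) = 0.64
  (x3 | x1) & (x1 & x4) = min(a, b) on (0.87, 0.64) = 0.64
  ~((x3 | x1) & (x1 & x4)) = 1 − 0.64 = 0.36
  → value = 0.3600
|0.5120 − 0.3600| = 0.152

0.152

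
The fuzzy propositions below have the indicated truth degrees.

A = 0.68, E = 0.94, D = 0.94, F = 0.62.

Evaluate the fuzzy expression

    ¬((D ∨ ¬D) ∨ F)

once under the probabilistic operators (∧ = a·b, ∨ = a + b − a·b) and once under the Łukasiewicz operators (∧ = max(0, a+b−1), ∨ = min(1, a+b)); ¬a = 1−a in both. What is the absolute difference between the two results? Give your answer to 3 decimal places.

Under probabilistic:
  ¬D = 1 − 0.9400 = 0.0600
  D ∨ ¬D = a + b − a·b on (0.9400, 0.0600) = 0.9436
  (D ∨ ¬D) ∨ F = a + b − a·b on (0.9436, 0.6200) = 0.9786
  ¬((D ∨ ¬D) ∨ F) = 1 − 0.9786 = 0.0214
  → value = 0.0214
Under Łukasiewicz:
  ¬D = 1 − 0.94 = 0.06
  D ∨ ¬D = min(1, a+b) on (0.94, 0.06) = 1.00
  (D ∨ ¬D) ∨ F = min(1, a+b) on (1.00, 0.62) = 1.00
  ¬((D ∨ ¬D) ∨ F) = 1 − 1.00 = 0.00
  → value = 0.0000
|0.0214 − 0.0000| = 0.021

0.021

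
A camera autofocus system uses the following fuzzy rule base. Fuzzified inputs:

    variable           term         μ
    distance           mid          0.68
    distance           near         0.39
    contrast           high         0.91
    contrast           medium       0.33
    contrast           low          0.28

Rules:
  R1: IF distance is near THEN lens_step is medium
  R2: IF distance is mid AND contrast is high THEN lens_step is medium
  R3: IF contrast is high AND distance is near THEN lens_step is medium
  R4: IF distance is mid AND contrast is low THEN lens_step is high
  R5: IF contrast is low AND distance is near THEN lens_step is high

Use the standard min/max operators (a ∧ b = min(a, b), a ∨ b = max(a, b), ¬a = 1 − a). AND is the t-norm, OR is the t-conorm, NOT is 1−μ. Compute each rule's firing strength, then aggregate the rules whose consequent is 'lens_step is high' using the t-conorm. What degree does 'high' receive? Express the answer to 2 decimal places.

0.28

R1: near=0.39 → w = 0.39
R2: mid=0.68, high=0.91; AND[min(a, b)] → w = 0.68
R3: high=0.91, near=0.39; AND[min(a, b)] → w = 0.39
R4: mid=0.68, low=0.28; AND[min(a, b)] → w = 0.28
R5: low=0.28, near=0.39; AND[min(a, b)] → w = 0.28
Rules with consequent 'high': {R4, R5} → strengths 0.28, 0.28
Aggregate via t-conorm [max(a, b)]: 0.28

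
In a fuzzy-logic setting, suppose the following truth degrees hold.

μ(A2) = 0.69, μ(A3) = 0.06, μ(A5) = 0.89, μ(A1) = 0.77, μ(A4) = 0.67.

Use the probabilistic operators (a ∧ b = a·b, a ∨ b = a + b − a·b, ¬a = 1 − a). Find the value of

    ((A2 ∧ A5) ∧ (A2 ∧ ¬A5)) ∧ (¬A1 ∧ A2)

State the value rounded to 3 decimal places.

A2 ∧ A5 = a·b on (0.6900, 0.8900) = 0.6141
¬A5 = 1 − 0.8900 = 0.1100
A2 ∧ ¬A5 = a·b on (0.6900, 0.1100) = 0.0759
(A2 ∧ A5) ∧ (A2 ∧ ¬A5) = a·b on (0.6141, 0.0759) = 0.0466
¬A1 = 1 − 0.7700 = 0.2300
¬A1 ∧ A2 = a·b on (0.2300, 0.6900) = 0.1587
((A2 ∧ A5) ∧ (A2 ∧ ¬A5)) ∧ (¬A1 ∧ A2) = a·b on (0.0466, 0.1587) = 0.0074

0.007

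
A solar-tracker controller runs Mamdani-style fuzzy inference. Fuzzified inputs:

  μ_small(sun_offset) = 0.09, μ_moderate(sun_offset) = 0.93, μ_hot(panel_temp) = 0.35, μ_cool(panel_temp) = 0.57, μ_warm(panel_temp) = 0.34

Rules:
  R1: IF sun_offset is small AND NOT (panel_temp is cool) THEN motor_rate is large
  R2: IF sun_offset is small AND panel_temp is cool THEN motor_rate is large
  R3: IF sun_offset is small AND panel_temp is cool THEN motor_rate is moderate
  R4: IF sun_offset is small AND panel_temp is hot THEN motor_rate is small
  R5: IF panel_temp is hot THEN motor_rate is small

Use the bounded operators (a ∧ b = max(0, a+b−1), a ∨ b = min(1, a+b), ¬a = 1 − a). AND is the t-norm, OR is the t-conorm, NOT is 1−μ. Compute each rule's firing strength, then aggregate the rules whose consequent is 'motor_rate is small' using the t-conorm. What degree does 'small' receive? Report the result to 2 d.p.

0.35

R1: small=0.09, ¬cool=1−0.57=0.43; AND[max(0, a+b−1)] → w = 0.00
R2: small=0.09, cool=0.57; AND[max(0, a+b−1)] → w = 0.00
R3: small=0.09, cool=0.57; AND[max(0, a+b−1)] → w = 0.00
R4: small=0.09, hot=0.35; AND[max(0, a+b−1)] → w = 0.00
R5: hot=0.35 → w = 0.35
Rules with consequent 'small': {R4, R5} → strengths 0.00, 0.35
Aggregate via t-conorm [min(1, a+b)]: 0.35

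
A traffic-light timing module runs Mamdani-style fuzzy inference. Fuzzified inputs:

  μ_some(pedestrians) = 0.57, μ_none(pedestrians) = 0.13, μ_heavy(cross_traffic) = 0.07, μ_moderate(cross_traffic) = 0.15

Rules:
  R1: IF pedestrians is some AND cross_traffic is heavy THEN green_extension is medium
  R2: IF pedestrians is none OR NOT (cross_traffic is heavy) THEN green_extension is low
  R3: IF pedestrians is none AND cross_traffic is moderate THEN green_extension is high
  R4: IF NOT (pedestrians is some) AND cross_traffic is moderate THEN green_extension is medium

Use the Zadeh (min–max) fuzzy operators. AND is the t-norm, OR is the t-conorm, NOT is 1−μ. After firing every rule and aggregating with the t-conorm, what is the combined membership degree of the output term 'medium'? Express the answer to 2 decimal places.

R1: some=0.57, heavy=0.07; AND[min(a, b)] → w = 0.07
R2: none=0.13, ¬heavy=1−0.07=0.93; OR[max(a, b)] → w = 0.93
R3: none=0.13, moderate=0.15; AND[min(a, b)] → w = 0.13
R4: ¬some=1−0.57=0.43, moderate=0.15; AND[min(a, b)] → w = 0.15
Rules with consequent 'medium': {R1, R4} → strengths 0.07, 0.15
Aggregate via t-conorm [max(a, b)]: 0.15

0.15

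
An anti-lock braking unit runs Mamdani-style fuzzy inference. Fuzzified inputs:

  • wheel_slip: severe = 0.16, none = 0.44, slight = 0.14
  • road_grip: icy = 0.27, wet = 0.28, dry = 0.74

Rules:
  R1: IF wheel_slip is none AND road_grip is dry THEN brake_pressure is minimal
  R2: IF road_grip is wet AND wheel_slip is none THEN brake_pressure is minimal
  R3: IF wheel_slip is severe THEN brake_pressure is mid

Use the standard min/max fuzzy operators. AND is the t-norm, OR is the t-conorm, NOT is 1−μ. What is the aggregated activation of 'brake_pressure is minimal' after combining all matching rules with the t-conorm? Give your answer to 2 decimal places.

0.44

R1: none=0.44, dry=0.74; AND[min(a, b)] → w = 0.44
R2: wet=0.28, none=0.44; AND[min(a, b)] → w = 0.28
R3: severe=0.16 → w = 0.16
Rules with consequent 'minimal': {R1, R2} → strengths 0.44, 0.28
Aggregate via t-conorm [max(a, b)]: 0.44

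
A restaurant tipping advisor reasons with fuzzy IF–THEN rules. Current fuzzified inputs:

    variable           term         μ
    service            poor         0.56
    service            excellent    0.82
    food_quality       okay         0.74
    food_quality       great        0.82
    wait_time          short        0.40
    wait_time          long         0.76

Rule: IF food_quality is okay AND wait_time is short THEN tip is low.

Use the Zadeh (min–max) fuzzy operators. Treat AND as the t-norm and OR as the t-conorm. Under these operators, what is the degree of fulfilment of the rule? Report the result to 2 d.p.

firing strength: okay=0.74, short=0.40; AND[min(a, b)] → w = 0.40

0.40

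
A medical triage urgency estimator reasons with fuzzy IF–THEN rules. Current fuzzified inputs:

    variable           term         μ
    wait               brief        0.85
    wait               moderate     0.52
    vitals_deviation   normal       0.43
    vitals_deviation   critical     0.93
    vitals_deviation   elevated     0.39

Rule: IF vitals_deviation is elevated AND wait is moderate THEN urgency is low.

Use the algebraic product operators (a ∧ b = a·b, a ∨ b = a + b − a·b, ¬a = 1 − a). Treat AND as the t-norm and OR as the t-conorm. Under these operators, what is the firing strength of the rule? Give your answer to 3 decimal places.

0.203

firing strength: elevated=0.39, moderate=0.52; AND[a·b] → w = 0.2028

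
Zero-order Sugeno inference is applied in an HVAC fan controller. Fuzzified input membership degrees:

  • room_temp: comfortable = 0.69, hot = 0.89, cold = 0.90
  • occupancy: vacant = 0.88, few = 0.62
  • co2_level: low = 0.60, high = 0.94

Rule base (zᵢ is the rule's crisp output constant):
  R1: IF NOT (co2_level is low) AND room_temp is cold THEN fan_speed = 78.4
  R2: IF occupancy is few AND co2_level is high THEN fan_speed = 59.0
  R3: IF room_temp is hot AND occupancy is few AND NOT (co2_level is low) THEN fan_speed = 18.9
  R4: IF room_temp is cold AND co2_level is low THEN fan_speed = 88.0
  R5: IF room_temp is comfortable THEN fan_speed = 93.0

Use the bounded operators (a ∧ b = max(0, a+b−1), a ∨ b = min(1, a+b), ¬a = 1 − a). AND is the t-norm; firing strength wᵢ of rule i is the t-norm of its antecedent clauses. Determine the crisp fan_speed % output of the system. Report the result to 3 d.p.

R1 (z=78.4): ¬low=1−0.60=0.40, cold=0.90; AND[max(0, a+b−1)] → w = 0.30
R2 (z=59.0): few=0.62, high=0.94; AND[max(0, a+b−1)] → w = 0.56
R3 (z=18.9): hot=0.89, few=0.62, ¬low=1−0.60=0.40; AND[max(0, a+b−1)] → w = 0.00
R4 (z=88.0): cold=0.90, low=0.60; AND[max(0, a+b−1)] → w = 0.50
R5 (z=93.0): comfortable=0.69 → w = 0.69
Weighted average = (0.30·78.4 + 0.56·59.0 + 0.00·18.9 + 0.50·88.0 + 0.69·93.0) / (0.30 + 0.56 + 0.00 + 0.50 + 0.69)
  = 164.7300 / 2.0500 = 80.356

80.356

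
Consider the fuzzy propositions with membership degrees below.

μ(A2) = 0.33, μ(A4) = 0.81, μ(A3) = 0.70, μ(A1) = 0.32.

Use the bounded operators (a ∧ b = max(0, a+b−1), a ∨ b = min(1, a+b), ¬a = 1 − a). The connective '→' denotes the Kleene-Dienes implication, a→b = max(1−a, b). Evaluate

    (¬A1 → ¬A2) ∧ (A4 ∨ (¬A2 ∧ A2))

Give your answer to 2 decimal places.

0.48

¬A1 = 1 − 0.32 = 0.68
¬A2 = 1 − 0.33 = 0.67
¬A1 → ¬A2  [Kleene-Dienes: max(1−a, b)] with a=0.68, b=0.67 → 0.67
¬A2 = 1 − 0.33 = 0.67
¬A2 ∧ A2 = max(0, a+b−1) on (0.67, 0.33) = 0.00
A4 ∨ (¬A2 ∧ A2) = min(1, a+b) on (0.81, 0.00) = 0.81
(¬A1 → ¬A2) ∧ (A4 ∨ (¬A2 ∧ A2)) = max(0, a+b−1) on (0.67, 0.81) = 0.48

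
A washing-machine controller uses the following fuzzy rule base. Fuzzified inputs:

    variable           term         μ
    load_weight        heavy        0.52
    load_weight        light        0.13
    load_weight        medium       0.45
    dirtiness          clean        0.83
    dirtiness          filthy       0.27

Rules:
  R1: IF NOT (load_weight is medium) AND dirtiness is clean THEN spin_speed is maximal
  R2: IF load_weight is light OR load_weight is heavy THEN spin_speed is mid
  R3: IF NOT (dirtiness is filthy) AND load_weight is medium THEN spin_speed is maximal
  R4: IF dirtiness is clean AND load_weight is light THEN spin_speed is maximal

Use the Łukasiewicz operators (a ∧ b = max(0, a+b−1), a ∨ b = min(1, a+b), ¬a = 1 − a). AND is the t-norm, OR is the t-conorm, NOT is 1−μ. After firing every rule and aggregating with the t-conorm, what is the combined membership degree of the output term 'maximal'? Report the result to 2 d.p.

0.56

R1: ¬medium=1−0.45=0.55, clean=0.83; AND[max(0, a+b−1)] → w = 0.38
R2: light=0.13, heavy=0.52; OR[min(1, a+b)] → w = 0.65
R3: ¬filthy=1−0.27=0.73, medium=0.45; AND[max(0, a+b−1)] → w = 0.18
R4: clean=0.83, light=0.13; AND[max(0, a+b−1)] → w = 0.00
Rules with consequent 'maximal': {R1, R3, R4} → strengths 0.38, 0.18, 0.00
Aggregate via t-conorm [min(1, a+b)]: 0.56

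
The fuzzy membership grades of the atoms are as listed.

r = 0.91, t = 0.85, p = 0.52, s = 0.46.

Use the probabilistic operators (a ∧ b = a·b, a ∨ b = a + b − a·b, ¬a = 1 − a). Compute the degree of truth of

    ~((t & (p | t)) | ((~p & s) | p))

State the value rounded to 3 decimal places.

0.079

p | t = a + b − a·b on (0.5200, 0.8500) = 0.9280
t & (p | t) = a·b on (0.8500, 0.9280) = 0.7888
~p = 1 − 0.5200 = 0.4800
~p & s = a·b on (0.4800, 0.4600) = 0.2208
(~p & s) | p = a + b − a·b on (0.2208, 0.5200) = 0.6260
(t & (p | t)) | ((~p & s) | p) = a + b − a·b on (0.7888, 0.6260) = 0.9210
~((t & (p | t)) | ((~p & s) | p)) = 1 − 0.9210 = 0.0790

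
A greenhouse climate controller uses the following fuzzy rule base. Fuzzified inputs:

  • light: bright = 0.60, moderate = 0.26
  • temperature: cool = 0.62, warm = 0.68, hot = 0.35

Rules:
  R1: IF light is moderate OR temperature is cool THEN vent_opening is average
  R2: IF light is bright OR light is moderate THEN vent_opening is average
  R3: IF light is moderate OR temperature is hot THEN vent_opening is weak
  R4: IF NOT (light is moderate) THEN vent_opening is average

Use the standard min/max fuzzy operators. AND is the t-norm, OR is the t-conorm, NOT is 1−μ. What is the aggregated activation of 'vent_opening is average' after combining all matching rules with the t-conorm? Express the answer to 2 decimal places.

R1: moderate=0.26, cool=0.62; OR[max(a, b)] → w = 0.62
R2: bright=0.60, moderate=0.26; OR[max(a, b)] → w = 0.60
R3: moderate=0.26, hot=0.35; OR[max(a, b)] → w = 0.35
R4: ¬moderate=1−0.26=0.74 → w = 0.74
Rules with consequent 'average': {R1, R2, R4} → strengths 0.62, 0.60, 0.74
Aggregate via t-conorm [max(a, b)]: 0.74

0.74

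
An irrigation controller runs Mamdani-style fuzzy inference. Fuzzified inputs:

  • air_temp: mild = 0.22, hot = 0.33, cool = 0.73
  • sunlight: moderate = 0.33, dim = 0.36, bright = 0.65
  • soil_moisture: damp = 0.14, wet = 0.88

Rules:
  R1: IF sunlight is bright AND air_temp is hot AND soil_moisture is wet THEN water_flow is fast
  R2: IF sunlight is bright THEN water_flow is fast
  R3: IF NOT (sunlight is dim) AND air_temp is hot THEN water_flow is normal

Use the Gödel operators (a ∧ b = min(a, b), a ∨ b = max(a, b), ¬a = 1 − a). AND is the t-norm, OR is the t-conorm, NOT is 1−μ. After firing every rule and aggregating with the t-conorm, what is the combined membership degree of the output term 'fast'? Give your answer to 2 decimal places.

R1: bright=0.65, hot=0.33, wet=0.88; AND[min(a, b)] → w = 0.33
R2: bright=0.65 → w = 0.65
R3: ¬dim=1−0.36=0.64, hot=0.33; AND[min(a, b)] → w = 0.33
Rules with consequent 'fast': {R1, R2} → strengths 0.33, 0.65
Aggregate via t-conorm [max(a, b)]: 0.65

0.65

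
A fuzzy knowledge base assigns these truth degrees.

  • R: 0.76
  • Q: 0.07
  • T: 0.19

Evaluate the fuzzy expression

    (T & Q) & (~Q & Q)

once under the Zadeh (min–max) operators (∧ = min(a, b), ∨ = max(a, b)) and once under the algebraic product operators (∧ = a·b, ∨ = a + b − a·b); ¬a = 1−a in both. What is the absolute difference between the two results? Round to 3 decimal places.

Under Zadeh (min–max):
  T & Q = min(a, b) on (0.19, 0.07) = 0.07
  ~Q = 1 − 0.07 = 0.93
  ~Q & Q = min(a, b) on (0.93, 0.07) = 0.07
  (T & Q) & (~Q & Q) = min(a, b) on (0.07, 0.07) = 0.07
  → value = 0.0700
Under algebraic product:
  T & Q = a·b on (0.1900, 0.0700) = 0.0133
  ~Q = 1 − 0.0700 = 0.9300
  ~Q & Q = a·b on (0.9300, 0.0700) = 0.0651
  (T & Q) & (~Q & Q) = a·b on (0.0133, 0.0651) = 0.0009
  → value = 0.0009
|0.0700 − 0.0009| = 0.069

0.069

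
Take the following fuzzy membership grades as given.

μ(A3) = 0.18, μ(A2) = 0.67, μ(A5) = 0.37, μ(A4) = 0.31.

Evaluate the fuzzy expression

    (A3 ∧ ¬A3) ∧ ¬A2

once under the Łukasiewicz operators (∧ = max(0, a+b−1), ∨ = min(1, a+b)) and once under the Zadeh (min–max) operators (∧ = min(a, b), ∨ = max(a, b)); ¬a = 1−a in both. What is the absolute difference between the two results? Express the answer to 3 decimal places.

0.180

Under Łukasiewicz:
  ¬A3 = 1 − 0.18 = 0.82
  A3 ∧ ¬A3 = max(0, a+b−1) on (0.18, 0.82) = 0.00
  ¬A2 = 1 − 0.67 = 0.33
  (A3 ∧ ¬A3) ∧ ¬A2 = max(0, a+b−1) on (0.00, 0.33) = 0.00
  → value = 0.0000
Under Zadeh (min–max):
  ¬A3 = 1 − 0.18 = 0.82
  A3 ∧ ¬A3 = min(a, b) on (0.18, 0.82) = 0.18
  ¬A2 = 1 − 0.67 = 0.33
  (A3 ∧ ¬A3) ∧ ¬A2 = min(a, b) on (0.18, 0.33) = 0.18
  → value = 0.1800
|0.0000 − 0.1800| = 0.180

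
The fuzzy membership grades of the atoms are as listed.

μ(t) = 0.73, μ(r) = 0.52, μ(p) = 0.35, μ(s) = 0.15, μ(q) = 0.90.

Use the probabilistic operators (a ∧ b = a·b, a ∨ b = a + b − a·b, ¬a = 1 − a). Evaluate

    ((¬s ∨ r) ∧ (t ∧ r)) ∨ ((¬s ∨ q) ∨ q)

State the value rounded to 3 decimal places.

¬s = 1 − 0.1500 = 0.8500
¬s ∨ r = a + b − a·b on (0.8500, 0.5200) = 0.9280
t ∧ r = a·b on (0.7300, 0.5200) = 0.3796
(¬s ∨ r) ∧ (t ∧ r) = a·b on (0.9280, 0.3796) = 0.3523
¬s = 1 − 0.1500 = 0.8500
¬s ∨ q = a + b − a·b on (0.8500, 0.9000) = 0.9850
(¬s ∨ q) ∨ q = a + b − a·b on (0.9850, 0.9000) = 0.9985
((¬s ∨ r) ∧ (t ∧ r)) ∨ ((¬s ∨ q) ∨ q) = a + b − a·b on (0.3523, 0.9985) = 0.9990

0.999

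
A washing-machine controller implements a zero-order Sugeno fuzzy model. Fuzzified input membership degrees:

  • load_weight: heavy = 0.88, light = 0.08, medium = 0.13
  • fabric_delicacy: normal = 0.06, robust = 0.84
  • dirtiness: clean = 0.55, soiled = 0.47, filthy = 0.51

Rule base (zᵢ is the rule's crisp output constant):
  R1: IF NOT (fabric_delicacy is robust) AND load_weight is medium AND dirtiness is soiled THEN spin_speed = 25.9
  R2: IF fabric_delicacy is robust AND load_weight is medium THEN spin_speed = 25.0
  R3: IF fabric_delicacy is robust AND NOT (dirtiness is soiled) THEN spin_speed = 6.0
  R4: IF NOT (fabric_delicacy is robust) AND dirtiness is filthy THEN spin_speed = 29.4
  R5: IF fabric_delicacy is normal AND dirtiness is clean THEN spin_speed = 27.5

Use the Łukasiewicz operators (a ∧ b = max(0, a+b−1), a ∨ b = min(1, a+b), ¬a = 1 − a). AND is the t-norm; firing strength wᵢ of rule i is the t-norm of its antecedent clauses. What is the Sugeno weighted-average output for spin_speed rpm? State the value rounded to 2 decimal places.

6.00

R1 (z=25.9): ¬robust=1−0.84=0.16, medium=0.13, soiled=0.47; AND[max(0, a+b−1)] → w = 0.00
R2 (z=25.0): robust=0.84, medium=0.13; AND[max(0, a+b−1)] → w = 0.00
R3 (z=6.0): robust=0.84, ¬soiled=1−0.47=0.53; AND[max(0, a+b−1)] → w = 0.37
R4 (z=29.4): ¬robust=1−0.84=0.16, filthy=0.51; AND[max(0, a+b−1)] → w = 0.00
R5 (z=27.5): normal=0.06, clean=0.55; AND[max(0, a+b−1)] → w = 0.00
Weighted average = (0.00·25.9 + 0.00·25.0 + 0.37·6.0 + 0.00·29.4 + 0.00·27.5) / (0.00 + 0.00 + 0.37 + 0.00 + 0.00)
  = 2.2200 / 0.3700 = 6.00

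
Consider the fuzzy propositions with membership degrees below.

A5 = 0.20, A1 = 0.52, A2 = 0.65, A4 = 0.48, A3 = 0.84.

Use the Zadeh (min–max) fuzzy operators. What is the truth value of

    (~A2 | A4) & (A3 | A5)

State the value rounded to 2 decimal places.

~A2 = 1 − 0.65 = 0.35
~A2 | A4 = max(a, b) on (0.35, 0.48) = 0.48
A3 | A5 = max(a, b) on (0.84, 0.20) = 0.84
(~A2 | A4) & (A3 | A5) = min(a, b) on (0.48, 0.84) = 0.48

0.48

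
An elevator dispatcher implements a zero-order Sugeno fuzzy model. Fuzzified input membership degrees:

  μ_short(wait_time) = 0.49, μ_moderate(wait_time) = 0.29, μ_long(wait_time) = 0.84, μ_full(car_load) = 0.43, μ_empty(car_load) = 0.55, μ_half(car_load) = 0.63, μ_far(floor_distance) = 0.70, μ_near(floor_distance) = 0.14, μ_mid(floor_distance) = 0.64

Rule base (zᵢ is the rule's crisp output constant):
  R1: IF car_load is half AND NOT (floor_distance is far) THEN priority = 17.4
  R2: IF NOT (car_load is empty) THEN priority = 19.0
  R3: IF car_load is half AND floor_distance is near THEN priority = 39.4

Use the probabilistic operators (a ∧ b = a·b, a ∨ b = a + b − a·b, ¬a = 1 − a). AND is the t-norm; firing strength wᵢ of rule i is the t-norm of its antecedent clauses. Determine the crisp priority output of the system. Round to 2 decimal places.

21.06

R1 (z=17.4): half=0.63, ¬far=1−0.70=0.30; AND[a·b] → w = 0.1890
R2 (z=19.0): ¬empty=1−0.55=0.45 → w = 0.4500
R3 (z=39.4): half=0.63, near=0.14; AND[a·b] → w = 0.0882
Weighted average = (0.1890·17.4 + 0.4500·19.0 + 0.0882·39.4) / (0.1890 + 0.4500 + 0.0882)
  = 15.3137 / 0.7272 = 21.06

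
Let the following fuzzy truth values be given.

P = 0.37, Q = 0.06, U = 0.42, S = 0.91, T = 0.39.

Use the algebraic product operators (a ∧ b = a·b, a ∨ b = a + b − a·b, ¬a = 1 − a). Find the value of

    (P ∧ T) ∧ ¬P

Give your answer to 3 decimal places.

0.091

P ∧ T = a·b on (0.3700, 0.3900) = 0.1443
¬P = 1 − 0.3700 = 0.6300
(P ∧ T) ∧ ¬P = a·b on (0.1443, 0.6300) = 0.0909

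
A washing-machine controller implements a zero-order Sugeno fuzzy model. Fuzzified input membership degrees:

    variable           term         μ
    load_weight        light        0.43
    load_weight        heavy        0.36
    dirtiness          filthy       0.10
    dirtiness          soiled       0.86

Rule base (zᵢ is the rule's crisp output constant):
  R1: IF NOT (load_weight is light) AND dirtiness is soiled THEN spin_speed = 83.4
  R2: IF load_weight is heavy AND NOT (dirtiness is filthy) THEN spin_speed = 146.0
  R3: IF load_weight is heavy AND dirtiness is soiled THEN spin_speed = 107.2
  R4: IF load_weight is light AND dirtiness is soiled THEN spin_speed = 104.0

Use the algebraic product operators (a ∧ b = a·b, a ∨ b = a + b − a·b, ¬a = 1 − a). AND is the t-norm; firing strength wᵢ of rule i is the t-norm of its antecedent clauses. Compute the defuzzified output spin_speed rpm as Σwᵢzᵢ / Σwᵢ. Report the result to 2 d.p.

R1 (z=83.4): ¬light=1−0.43=0.57, soiled=0.86; AND[a·b] → w = 0.4902
R2 (z=146.0): heavy=0.36, ¬filthy=1−0.10=0.90; AND[a·b] → w = 0.3240
R3 (z=107.2): heavy=0.36, soiled=0.86; AND[a·b] → w = 0.3096
R4 (z=104.0): light=0.43, soiled=0.86; AND[a·b] → w = 0.3698
Weighted average = (0.4902·83.4 + 0.3240·146.0 + 0.3096·107.2 + 0.3698·104.0) / (0.4902 + 0.3240 + 0.3096 + 0.3698)
  = 159.8350 / 1.4936 = 107.01

107.01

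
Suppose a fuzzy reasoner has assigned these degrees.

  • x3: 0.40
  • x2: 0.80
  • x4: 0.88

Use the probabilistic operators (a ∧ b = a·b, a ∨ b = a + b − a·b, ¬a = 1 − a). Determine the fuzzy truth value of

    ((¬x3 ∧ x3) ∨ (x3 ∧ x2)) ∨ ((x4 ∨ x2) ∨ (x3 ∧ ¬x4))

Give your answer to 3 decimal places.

¬x3 = 1 − 0.4000 = 0.6000
¬x3 ∧ x3 = a·b on (0.6000, 0.4000) = 0.2400
x3 ∧ x2 = a·b on (0.4000, 0.8000) = 0.3200
(¬x3 ∧ x3) ∨ (x3 ∧ x2) = a + b − a·b on (0.2400, 0.3200) = 0.4832
x4 ∨ x2 = a + b − a·b on (0.8800, 0.8000) = 0.9760
¬x4 = 1 − 0.8800 = 0.1200
x3 ∧ ¬x4 = a·b on (0.4000, 0.1200) = 0.0480
(x4 ∨ x2) ∨ (x3 ∧ ¬x4) = a + b − a·b on (0.9760, 0.0480) = 0.9772
((¬x3 ∧ x3) ∨ (x3 ∧ x2)) ∨ ((x4 ∨ x2) ∨ (x3 ∧ ¬x4)) = a + b − a·b on (0.4832, 0.9772) = 0.9882

0.988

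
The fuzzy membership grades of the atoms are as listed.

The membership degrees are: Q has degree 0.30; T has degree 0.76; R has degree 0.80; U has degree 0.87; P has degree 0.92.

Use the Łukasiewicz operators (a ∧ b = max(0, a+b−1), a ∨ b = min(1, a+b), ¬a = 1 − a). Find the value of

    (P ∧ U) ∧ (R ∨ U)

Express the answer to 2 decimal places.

P ∧ U = max(0, a+b−1) on (0.92, 0.87) = 0.79
R ∨ U = min(1, a+b) on (0.80, 0.87) = 1.00
(P ∧ U) ∧ (R ∨ U) = max(0, a+b−1) on (0.79, 1.00) = 0.79

0.79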